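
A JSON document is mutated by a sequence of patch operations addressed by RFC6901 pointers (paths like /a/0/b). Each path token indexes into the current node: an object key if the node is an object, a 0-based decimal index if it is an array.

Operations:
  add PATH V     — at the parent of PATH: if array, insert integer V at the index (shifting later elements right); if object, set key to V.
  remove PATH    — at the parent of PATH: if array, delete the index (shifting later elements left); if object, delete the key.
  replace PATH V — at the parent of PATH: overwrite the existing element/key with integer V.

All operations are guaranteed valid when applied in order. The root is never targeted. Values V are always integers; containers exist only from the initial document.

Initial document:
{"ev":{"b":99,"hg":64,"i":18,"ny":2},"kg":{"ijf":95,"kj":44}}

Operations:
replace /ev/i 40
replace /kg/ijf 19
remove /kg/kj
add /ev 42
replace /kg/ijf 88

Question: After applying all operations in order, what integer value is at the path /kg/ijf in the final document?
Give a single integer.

Answer: 88

Derivation:
After op 1 (replace /ev/i 40): {"ev":{"b":99,"hg":64,"i":40,"ny":2},"kg":{"ijf":95,"kj":44}}
After op 2 (replace /kg/ijf 19): {"ev":{"b":99,"hg":64,"i":40,"ny":2},"kg":{"ijf":19,"kj":44}}
After op 3 (remove /kg/kj): {"ev":{"b":99,"hg":64,"i":40,"ny":2},"kg":{"ijf":19}}
After op 4 (add /ev 42): {"ev":42,"kg":{"ijf":19}}
After op 5 (replace /kg/ijf 88): {"ev":42,"kg":{"ijf":88}}
Value at /kg/ijf: 88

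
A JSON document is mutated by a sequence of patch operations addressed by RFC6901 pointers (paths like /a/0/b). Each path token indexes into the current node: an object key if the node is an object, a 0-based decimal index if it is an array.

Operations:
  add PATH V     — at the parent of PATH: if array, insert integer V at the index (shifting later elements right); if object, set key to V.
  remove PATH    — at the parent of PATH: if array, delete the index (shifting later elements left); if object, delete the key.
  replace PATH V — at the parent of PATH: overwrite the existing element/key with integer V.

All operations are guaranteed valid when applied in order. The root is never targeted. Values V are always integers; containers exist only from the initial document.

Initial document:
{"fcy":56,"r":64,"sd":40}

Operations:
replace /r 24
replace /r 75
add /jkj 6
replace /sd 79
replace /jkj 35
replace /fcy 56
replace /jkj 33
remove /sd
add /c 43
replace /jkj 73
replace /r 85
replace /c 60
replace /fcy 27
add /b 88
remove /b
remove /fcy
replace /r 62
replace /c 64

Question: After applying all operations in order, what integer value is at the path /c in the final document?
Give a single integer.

Answer: 64

Derivation:
After op 1 (replace /r 24): {"fcy":56,"r":24,"sd":40}
After op 2 (replace /r 75): {"fcy":56,"r":75,"sd":40}
After op 3 (add /jkj 6): {"fcy":56,"jkj":6,"r":75,"sd":40}
After op 4 (replace /sd 79): {"fcy":56,"jkj":6,"r":75,"sd":79}
After op 5 (replace /jkj 35): {"fcy":56,"jkj":35,"r":75,"sd":79}
After op 6 (replace /fcy 56): {"fcy":56,"jkj":35,"r":75,"sd":79}
After op 7 (replace /jkj 33): {"fcy":56,"jkj":33,"r":75,"sd":79}
After op 8 (remove /sd): {"fcy":56,"jkj":33,"r":75}
After op 9 (add /c 43): {"c":43,"fcy":56,"jkj":33,"r":75}
After op 10 (replace /jkj 73): {"c":43,"fcy":56,"jkj":73,"r":75}
After op 11 (replace /r 85): {"c":43,"fcy":56,"jkj":73,"r":85}
After op 12 (replace /c 60): {"c":60,"fcy":56,"jkj":73,"r":85}
After op 13 (replace /fcy 27): {"c":60,"fcy":27,"jkj":73,"r":85}
After op 14 (add /b 88): {"b":88,"c":60,"fcy":27,"jkj":73,"r":85}
After op 15 (remove /b): {"c":60,"fcy":27,"jkj":73,"r":85}
After op 16 (remove /fcy): {"c":60,"jkj":73,"r":85}
After op 17 (replace /r 62): {"c":60,"jkj":73,"r":62}
After op 18 (replace /c 64): {"c":64,"jkj":73,"r":62}
Value at /c: 64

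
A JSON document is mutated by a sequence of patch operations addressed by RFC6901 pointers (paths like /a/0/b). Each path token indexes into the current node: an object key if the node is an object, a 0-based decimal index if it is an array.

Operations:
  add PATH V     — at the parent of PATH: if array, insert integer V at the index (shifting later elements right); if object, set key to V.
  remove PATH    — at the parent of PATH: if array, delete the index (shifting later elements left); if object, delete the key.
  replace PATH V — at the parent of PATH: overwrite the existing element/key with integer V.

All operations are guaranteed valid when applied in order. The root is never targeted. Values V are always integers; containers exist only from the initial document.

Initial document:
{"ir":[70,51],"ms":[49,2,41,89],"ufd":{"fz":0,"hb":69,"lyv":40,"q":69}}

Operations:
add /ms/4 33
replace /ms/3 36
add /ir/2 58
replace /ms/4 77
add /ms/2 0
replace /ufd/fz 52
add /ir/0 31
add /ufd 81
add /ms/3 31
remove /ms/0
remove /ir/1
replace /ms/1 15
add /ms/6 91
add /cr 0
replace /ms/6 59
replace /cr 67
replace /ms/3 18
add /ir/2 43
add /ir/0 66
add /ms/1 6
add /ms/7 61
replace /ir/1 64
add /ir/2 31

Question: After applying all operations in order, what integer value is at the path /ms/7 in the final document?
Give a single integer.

After op 1 (add /ms/4 33): {"ir":[70,51],"ms":[49,2,41,89,33],"ufd":{"fz":0,"hb":69,"lyv":40,"q":69}}
After op 2 (replace /ms/3 36): {"ir":[70,51],"ms":[49,2,41,36,33],"ufd":{"fz":0,"hb":69,"lyv":40,"q":69}}
After op 3 (add /ir/2 58): {"ir":[70,51,58],"ms":[49,2,41,36,33],"ufd":{"fz":0,"hb":69,"lyv":40,"q":69}}
After op 4 (replace /ms/4 77): {"ir":[70,51,58],"ms":[49,2,41,36,77],"ufd":{"fz":0,"hb":69,"lyv":40,"q":69}}
After op 5 (add /ms/2 0): {"ir":[70,51,58],"ms":[49,2,0,41,36,77],"ufd":{"fz":0,"hb":69,"lyv":40,"q":69}}
After op 6 (replace /ufd/fz 52): {"ir":[70,51,58],"ms":[49,2,0,41,36,77],"ufd":{"fz":52,"hb":69,"lyv":40,"q":69}}
After op 7 (add /ir/0 31): {"ir":[31,70,51,58],"ms":[49,2,0,41,36,77],"ufd":{"fz":52,"hb":69,"lyv":40,"q":69}}
After op 8 (add /ufd 81): {"ir":[31,70,51,58],"ms":[49,2,0,41,36,77],"ufd":81}
After op 9 (add /ms/3 31): {"ir":[31,70,51,58],"ms":[49,2,0,31,41,36,77],"ufd":81}
After op 10 (remove /ms/0): {"ir":[31,70,51,58],"ms":[2,0,31,41,36,77],"ufd":81}
After op 11 (remove /ir/1): {"ir":[31,51,58],"ms":[2,0,31,41,36,77],"ufd":81}
After op 12 (replace /ms/1 15): {"ir":[31,51,58],"ms":[2,15,31,41,36,77],"ufd":81}
After op 13 (add /ms/6 91): {"ir":[31,51,58],"ms":[2,15,31,41,36,77,91],"ufd":81}
After op 14 (add /cr 0): {"cr":0,"ir":[31,51,58],"ms":[2,15,31,41,36,77,91],"ufd":81}
After op 15 (replace /ms/6 59): {"cr":0,"ir":[31,51,58],"ms":[2,15,31,41,36,77,59],"ufd":81}
After op 16 (replace /cr 67): {"cr":67,"ir":[31,51,58],"ms":[2,15,31,41,36,77,59],"ufd":81}
After op 17 (replace /ms/3 18): {"cr":67,"ir":[31,51,58],"ms":[2,15,31,18,36,77,59],"ufd":81}
After op 18 (add /ir/2 43): {"cr":67,"ir":[31,51,43,58],"ms":[2,15,31,18,36,77,59],"ufd":81}
After op 19 (add /ir/0 66): {"cr":67,"ir":[66,31,51,43,58],"ms":[2,15,31,18,36,77,59],"ufd":81}
After op 20 (add /ms/1 6): {"cr":67,"ir":[66,31,51,43,58],"ms":[2,6,15,31,18,36,77,59],"ufd":81}
After op 21 (add /ms/7 61): {"cr":67,"ir":[66,31,51,43,58],"ms":[2,6,15,31,18,36,77,61,59],"ufd":81}
After op 22 (replace /ir/1 64): {"cr":67,"ir":[66,64,51,43,58],"ms":[2,6,15,31,18,36,77,61,59],"ufd":81}
After op 23 (add /ir/2 31): {"cr":67,"ir":[66,64,31,51,43,58],"ms":[2,6,15,31,18,36,77,61,59],"ufd":81}
Value at /ms/7: 61

Answer: 61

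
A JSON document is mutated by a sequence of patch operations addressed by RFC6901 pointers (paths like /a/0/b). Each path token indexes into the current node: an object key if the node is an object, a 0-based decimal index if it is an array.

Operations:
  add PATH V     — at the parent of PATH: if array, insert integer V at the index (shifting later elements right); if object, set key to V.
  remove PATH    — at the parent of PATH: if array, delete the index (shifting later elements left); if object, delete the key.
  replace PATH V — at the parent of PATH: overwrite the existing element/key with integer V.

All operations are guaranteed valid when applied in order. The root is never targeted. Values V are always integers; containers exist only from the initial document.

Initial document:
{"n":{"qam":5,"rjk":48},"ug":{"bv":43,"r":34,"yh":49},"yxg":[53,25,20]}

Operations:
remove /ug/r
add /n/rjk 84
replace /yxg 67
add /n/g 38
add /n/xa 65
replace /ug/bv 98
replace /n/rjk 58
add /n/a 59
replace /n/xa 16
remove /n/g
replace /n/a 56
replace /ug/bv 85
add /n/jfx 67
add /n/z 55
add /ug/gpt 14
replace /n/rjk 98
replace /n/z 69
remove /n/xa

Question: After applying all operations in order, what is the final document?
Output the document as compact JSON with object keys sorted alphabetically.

Answer: {"n":{"a":56,"jfx":67,"qam":5,"rjk":98,"z":69},"ug":{"bv":85,"gpt":14,"yh":49},"yxg":67}

Derivation:
After op 1 (remove /ug/r): {"n":{"qam":5,"rjk":48},"ug":{"bv":43,"yh":49},"yxg":[53,25,20]}
After op 2 (add /n/rjk 84): {"n":{"qam":5,"rjk":84},"ug":{"bv":43,"yh":49},"yxg":[53,25,20]}
After op 3 (replace /yxg 67): {"n":{"qam":5,"rjk":84},"ug":{"bv":43,"yh":49},"yxg":67}
After op 4 (add /n/g 38): {"n":{"g":38,"qam":5,"rjk":84},"ug":{"bv":43,"yh":49},"yxg":67}
After op 5 (add /n/xa 65): {"n":{"g":38,"qam":5,"rjk":84,"xa":65},"ug":{"bv":43,"yh":49},"yxg":67}
After op 6 (replace /ug/bv 98): {"n":{"g":38,"qam":5,"rjk":84,"xa":65},"ug":{"bv":98,"yh":49},"yxg":67}
After op 7 (replace /n/rjk 58): {"n":{"g":38,"qam":5,"rjk":58,"xa":65},"ug":{"bv":98,"yh":49},"yxg":67}
After op 8 (add /n/a 59): {"n":{"a":59,"g":38,"qam":5,"rjk":58,"xa":65},"ug":{"bv":98,"yh":49},"yxg":67}
After op 9 (replace /n/xa 16): {"n":{"a":59,"g":38,"qam":5,"rjk":58,"xa":16},"ug":{"bv":98,"yh":49},"yxg":67}
After op 10 (remove /n/g): {"n":{"a":59,"qam":5,"rjk":58,"xa":16},"ug":{"bv":98,"yh":49},"yxg":67}
After op 11 (replace /n/a 56): {"n":{"a":56,"qam":5,"rjk":58,"xa":16},"ug":{"bv":98,"yh":49},"yxg":67}
After op 12 (replace /ug/bv 85): {"n":{"a":56,"qam":5,"rjk":58,"xa":16},"ug":{"bv":85,"yh":49},"yxg":67}
After op 13 (add /n/jfx 67): {"n":{"a":56,"jfx":67,"qam":5,"rjk":58,"xa":16},"ug":{"bv":85,"yh":49},"yxg":67}
After op 14 (add /n/z 55): {"n":{"a":56,"jfx":67,"qam":5,"rjk":58,"xa":16,"z":55},"ug":{"bv":85,"yh":49},"yxg":67}
After op 15 (add /ug/gpt 14): {"n":{"a":56,"jfx":67,"qam":5,"rjk":58,"xa":16,"z":55},"ug":{"bv":85,"gpt":14,"yh":49},"yxg":67}
After op 16 (replace /n/rjk 98): {"n":{"a":56,"jfx":67,"qam":5,"rjk":98,"xa":16,"z":55},"ug":{"bv":85,"gpt":14,"yh":49},"yxg":67}
After op 17 (replace /n/z 69): {"n":{"a":56,"jfx":67,"qam":5,"rjk":98,"xa":16,"z":69},"ug":{"bv":85,"gpt":14,"yh":49},"yxg":67}
After op 18 (remove /n/xa): {"n":{"a":56,"jfx":67,"qam":5,"rjk":98,"z":69},"ug":{"bv":85,"gpt":14,"yh":49},"yxg":67}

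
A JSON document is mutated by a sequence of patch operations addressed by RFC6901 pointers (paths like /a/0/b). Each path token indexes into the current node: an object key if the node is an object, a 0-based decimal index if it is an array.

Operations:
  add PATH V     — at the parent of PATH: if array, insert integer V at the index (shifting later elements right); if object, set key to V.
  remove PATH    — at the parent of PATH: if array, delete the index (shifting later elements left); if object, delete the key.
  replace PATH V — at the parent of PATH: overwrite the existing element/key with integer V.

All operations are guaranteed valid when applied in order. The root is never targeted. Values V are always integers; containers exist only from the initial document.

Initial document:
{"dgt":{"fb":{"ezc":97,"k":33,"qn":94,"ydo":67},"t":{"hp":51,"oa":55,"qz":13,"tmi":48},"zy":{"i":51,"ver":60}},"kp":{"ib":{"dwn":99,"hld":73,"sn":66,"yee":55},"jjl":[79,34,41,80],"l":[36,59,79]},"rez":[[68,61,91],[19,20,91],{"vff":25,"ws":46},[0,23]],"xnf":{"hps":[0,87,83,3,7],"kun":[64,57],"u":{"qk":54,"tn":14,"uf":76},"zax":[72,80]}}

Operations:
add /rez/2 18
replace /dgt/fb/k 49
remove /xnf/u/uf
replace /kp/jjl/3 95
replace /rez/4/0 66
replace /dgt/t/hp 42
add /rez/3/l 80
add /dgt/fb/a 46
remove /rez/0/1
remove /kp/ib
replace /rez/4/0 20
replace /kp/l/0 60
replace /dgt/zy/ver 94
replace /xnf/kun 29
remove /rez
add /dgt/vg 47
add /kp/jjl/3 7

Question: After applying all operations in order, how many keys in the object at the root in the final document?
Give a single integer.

Answer: 3

Derivation:
After op 1 (add /rez/2 18): {"dgt":{"fb":{"ezc":97,"k":33,"qn":94,"ydo":67},"t":{"hp":51,"oa":55,"qz":13,"tmi":48},"zy":{"i":51,"ver":60}},"kp":{"ib":{"dwn":99,"hld":73,"sn":66,"yee":55},"jjl":[79,34,41,80],"l":[36,59,79]},"rez":[[68,61,91],[19,20,91],18,{"vff":25,"ws":46},[0,23]],"xnf":{"hps":[0,87,83,3,7],"kun":[64,57],"u":{"qk":54,"tn":14,"uf":76},"zax":[72,80]}}
After op 2 (replace /dgt/fb/k 49): {"dgt":{"fb":{"ezc":97,"k":49,"qn":94,"ydo":67},"t":{"hp":51,"oa":55,"qz":13,"tmi":48},"zy":{"i":51,"ver":60}},"kp":{"ib":{"dwn":99,"hld":73,"sn":66,"yee":55},"jjl":[79,34,41,80],"l":[36,59,79]},"rez":[[68,61,91],[19,20,91],18,{"vff":25,"ws":46},[0,23]],"xnf":{"hps":[0,87,83,3,7],"kun":[64,57],"u":{"qk":54,"tn":14,"uf":76},"zax":[72,80]}}
After op 3 (remove /xnf/u/uf): {"dgt":{"fb":{"ezc":97,"k":49,"qn":94,"ydo":67},"t":{"hp":51,"oa":55,"qz":13,"tmi":48},"zy":{"i":51,"ver":60}},"kp":{"ib":{"dwn":99,"hld":73,"sn":66,"yee":55},"jjl":[79,34,41,80],"l":[36,59,79]},"rez":[[68,61,91],[19,20,91],18,{"vff":25,"ws":46},[0,23]],"xnf":{"hps":[0,87,83,3,7],"kun":[64,57],"u":{"qk":54,"tn":14},"zax":[72,80]}}
After op 4 (replace /kp/jjl/3 95): {"dgt":{"fb":{"ezc":97,"k":49,"qn":94,"ydo":67},"t":{"hp":51,"oa":55,"qz":13,"tmi":48},"zy":{"i":51,"ver":60}},"kp":{"ib":{"dwn":99,"hld":73,"sn":66,"yee":55},"jjl":[79,34,41,95],"l":[36,59,79]},"rez":[[68,61,91],[19,20,91],18,{"vff":25,"ws":46},[0,23]],"xnf":{"hps":[0,87,83,3,7],"kun":[64,57],"u":{"qk":54,"tn":14},"zax":[72,80]}}
After op 5 (replace /rez/4/0 66): {"dgt":{"fb":{"ezc":97,"k":49,"qn":94,"ydo":67},"t":{"hp":51,"oa":55,"qz":13,"tmi":48},"zy":{"i":51,"ver":60}},"kp":{"ib":{"dwn":99,"hld":73,"sn":66,"yee":55},"jjl":[79,34,41,95],"l":[36,59,79]},"rez":[[68,61,91],[19,20,91],18,{"vff":25,"ws":46},[66,23]],"xnf":{"hps":[0,87,83,3,7],"kun":[64,57],"u":{"qk":54,"tn":14},"zax":[72,80]}}
After op 6 (replace /dgt/t/hp 42): {"dgt":{"fb":{"ezc":97,"k":49,"qn":94,"ydo":67},"t":{"hp":42,"oa":55,"qz":13,"tmi":48},"zy":{"i":51,"ver":60}},"kp":{"ib":{"dwn":99,"hld":73,"sn":66,"yee":55},"jjl":[79,34,41,95],"l":[36,59,79]},"rez":[[68,61,91],[19,20,91],18,{"vff":25,"ws":46},[66,23]],"xnf":{"hps":[0,87,83,3,7],"kun":[64,57],"u":{"qk":54,"tn":14},"zax":[72,80]}}
After op 7 (add /rez/3/l 80): {"dgt":{"fb":{"ezc":97,"k":49,"qn":94,"ydo":67},"t":{"hp":42,"oa":55,"qz":13,"tmi":48},"zy":{"i":51,"ver":60}},"kp":{"ib":{"dwn":99,"hld":73,"sn":66,"yee":55},"jjl":[79,34,41,95],"l":[36,59,79]},"rez":[[68,61,91],[19,20,91],18,{"l":80,"vff":25,"ws":46},[66,23]],"xnf":{"hps":[0,87,83,3,7],"kun":[64,57],"u":{"qk":54,"tn":14},"zax":[72,80]}}
After op 8 (add /dgt/fb/a 46): {"dgt":{"fb":{"a":46,"ezc":97,"k":49,"qn":94,"ydo":67},"t":{"hp":42,"oa":55,"qz":13,"tmi":48},"zy":{"i":51,"ver":60}},"kp":{"ib":{"dwn":99,"hld":73,"sn":66,"yee":55},"jjl":[79,34,41,95],"l":[36,59,79]},"rez":[[68,61,91],[19,20,91],18,{"l":80,"vff":25,"ws":46},[66,23]],"xnf":{"hps":[0,87,83,3,7],"kun":[64,57],"u":{"qk":54,"tn":14},"zax":[72,80]}}
After op 9 (remove /rez/0/1): {"dgt":{"fb":{"a":46,"ezc":97,"k":49,"qn":94,"ydo":67},"t":{"hp":42,"oa":55,"qz":13,"tmi":48},"zy":{"i":51,"ver":60}},"kp":{"ib":{"dwn":99,"hld":73,"sn":66,"yee":55},"jjl":[79,34,41,95],"l":[36,59,79]},"rez":[[68,91],[19,20,91],18,{"l":80,"vff":25,"ws":46},[66,23]],"xnf":{"hps":[0,87,83,3,7],"kun":[64,57],"u":{"qk":54,"tn":14},"zax":[72,80]}}
After op 10 (remove /kp/ib): {"dgt":{"fb":{"a":46,"ezc":97,"k":49,"qn":94,"ydo":67},"t":{"hp":42,"oa":55,"qz":13,"tmi":48},"zy":{"i":51,"ver":60}},"kp":{"jjl":[79,34,41,95],"l":[36,59,79]},"rez":[[68,91],[19,20,91],18,{"l":80,"vff":25,"ws":46},[66,23]],"xnf":{"hps":[0,87,83,3,7],"kun":[64,57],"u":{"qk":54,"tn":14},"zax":[72,80]}}
After op 11 (replace /rez/4/0 20): {"dgt":{"fb":{"a":46,"ezc":97,"k":49,"qn":94,"ydo":67},"t":{"hp":42,"oa":55,"qz":13,"tmi":48},"zy":{"i":51,"ver":60}},"kp":{"jjl":[79,34,41,95],"l":[36,59,79]},"rez":[[68,91],[19,20,91],18,{"l":80,"vff":25,"ws":46},[20,23]],"xnf":{"hps":[0,87,83,3,7],"kun":[64,57],"u":{"qk":54,"tn":14},"zax":[72,80]}}
After op 12 (replace /kp/l/0 60): {"dgt":{"fb":{"a":46,"ezc":97,"k":49,"qn":94,"ydo":67},"t":{"hp":42,"oa":55,"qz":13,"tmi":48},"zy":{"i":51,"ver":60}},"kp":{"jjl":[79,34,41,95],"l":[60,59,79]},"rez":[[68,91],[19,20,91],18,{"l":80,"vff":25,"ws":46},[20,23]],"xnf":{"hps":[0,87,83,3,7],"kun":[64,57],"u":{"qk":54,"tn":14},"zax":[72,80]}}
After op 13 (replace /dgt/zy/ver 94): {"dgt":{"fb":{"a":46,"ezc":97,"k":49,"qn":94,"ydo":67},"t":{"hp":42,"oa":55,"qz":13,"tmi":48},"zy":{"i":51,"ver":94}},"kp":{"jjl":[79,34,41,95],"l":[60,59,79]},"rez":[[68,91],[19,20,91],18,{"l":80,"vff":25,"ws":46},[20,23]],"xnf":{"hps":[0,87,83,3,7],"kun":[64,57],"u":{"qk":54,"tn":14},"zax":[72,80]}}
After op 14 (replace /xnf/kun 29): {"dgt":{"fb":{"a":46,"ezc":97,"k":49,"qn":94,"ydo":67},"t":{"hp":42,"oa":55,"qz":13,"tmi":48},"zy":{"i":51,"ver":94}},"kp":{"jjl":[79,34,41,95],"l":[60,59,79]},"rez":[[68,91],[19,20,91],18,{"l":80,"vff":25,"ws":46},[20,23]],"xnf":{"hps":[0,87,83,3,7],"kun":29,"u":{"qk":54,"tn":14},"zax":[72,80]}}
After op 15 (remove /rez): {"dgt":{"fb":{"a":46,"ezc":97,"k":49,"qn":94,"ydo":67},"t":{"hp":42,"oa":55,"qz":13,"tmi":48},"zy":{"i":51,"ver":94}},"kp":{"jjl":[79,34,41,95],"l":[60,59,79]},"xnf":{"hps":[0,87,83,3,7],"kun":29,"u":{"qk":54,"tn":14},"zax":[72,80]}}
After op 16 (add /dgt/vg 47): {"dgt":{"fb":{"a":46,"ezc":97,"k":49,"qn":94,"ydo":67},"t":{"hp":42,"oa":55,"qz":13,"tmi":48},"vg":47,"zy":{"i":51,"ver":94}},"kp":{"jjl":[79,34,41,95],"l":[60,59,79]},"xnf":{"hps":[0,87,83,3,7],"kun":29,"u":{"qk":54,"tn":14},"zax":[72,80]}}
After op 17 (add /kp/jjl/3 7): {"dgt":{"fb":{"a":46,"ezc":97,"k":49,"qn":94,"ydo":67},"t":{"hp":42,"oa":55,"qz":13,"tmi":48},"vg":47,"zy":{"i":51,"ver":94}},"kp":{"jjl":[79,34,41,7,95],"l":[60,59,79]},"xnf":{"hps":[0,87,83,3,7],"kun":29,"u":{"qk":54,"tn":14},"zax":[72,80]}}
Size at the root: 3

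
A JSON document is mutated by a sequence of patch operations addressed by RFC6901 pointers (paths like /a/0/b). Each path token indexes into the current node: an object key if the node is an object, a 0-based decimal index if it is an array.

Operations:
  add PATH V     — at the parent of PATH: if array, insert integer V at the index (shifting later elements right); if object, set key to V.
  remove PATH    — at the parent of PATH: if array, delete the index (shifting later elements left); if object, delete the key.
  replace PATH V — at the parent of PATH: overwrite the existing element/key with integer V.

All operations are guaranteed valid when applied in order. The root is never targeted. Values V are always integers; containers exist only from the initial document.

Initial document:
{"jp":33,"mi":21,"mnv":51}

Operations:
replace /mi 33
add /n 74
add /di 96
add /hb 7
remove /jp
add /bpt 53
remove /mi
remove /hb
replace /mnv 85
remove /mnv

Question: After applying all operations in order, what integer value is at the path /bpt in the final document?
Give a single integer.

After op 1 (replace /mi 33): {"jp":33,"mi":33,"mnv":51}
After op 2 (add /n 74): {"jp":33,"mi":33,"mnv":51,"n":74}
After op 3 (add /di 96): {"di":96,"jp":33,"mi":33,"mnv":51,"n":74}
After op 4 (add /hb 7): {"di":96,"hb":7,"jp":33,"mi":33,"mnv":51,"n":74}
After op 5 (remove /jp): {"di":96,"hb":7,"mi":33,"mnv":51,"n":74}
After op 6 (add /bpt 53): {"bpt":53,"di":96,"hb":7,"mi":33,"mnv":51,"n":74}
After op 7 (remove /mi): {"bpt":53,"di":96,"hb":7,"mnv":51,"n":74}
After op 8 (remove /hb): {"bpt":53,"di":96,"mnv":51,"n":74}
After op 9 (replace /mnv 85): {"bpt":53,"di":96,"mnv":85,"n":74}
After op 10 (remove /mnv): {"bpt":53,"di":96,"n":74}
Value at /bpt: 53

Answer: 53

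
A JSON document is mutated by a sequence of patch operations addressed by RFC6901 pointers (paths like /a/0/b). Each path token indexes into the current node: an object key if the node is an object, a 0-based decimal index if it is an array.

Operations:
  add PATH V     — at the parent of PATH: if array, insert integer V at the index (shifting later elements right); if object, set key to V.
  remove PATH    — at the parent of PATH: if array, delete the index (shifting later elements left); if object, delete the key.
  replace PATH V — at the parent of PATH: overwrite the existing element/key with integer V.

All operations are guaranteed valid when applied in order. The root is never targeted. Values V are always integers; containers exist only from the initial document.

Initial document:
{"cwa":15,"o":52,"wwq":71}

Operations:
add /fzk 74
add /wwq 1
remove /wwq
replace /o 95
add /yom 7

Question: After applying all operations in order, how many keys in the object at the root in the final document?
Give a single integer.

After op 1 (add /fzk 74): {"cwa":15,"fzk":74,"o":52,"wwq":71}
After op 2 (add /wwq 1): {"cwa":15,"fzk":74,"o":52,"wwq":1}
After op 3 (remove /wwq): {"cwa":15,"fzk":74,"o":52}
After op 4 (replace /o 95): {"cwa":15,"fzk":74,"o":95}
After op 5 (add /yom 7): {"cwa":15,"fzk":74,"o":95,"yom":7}
Size at the root: 4

Answer: 4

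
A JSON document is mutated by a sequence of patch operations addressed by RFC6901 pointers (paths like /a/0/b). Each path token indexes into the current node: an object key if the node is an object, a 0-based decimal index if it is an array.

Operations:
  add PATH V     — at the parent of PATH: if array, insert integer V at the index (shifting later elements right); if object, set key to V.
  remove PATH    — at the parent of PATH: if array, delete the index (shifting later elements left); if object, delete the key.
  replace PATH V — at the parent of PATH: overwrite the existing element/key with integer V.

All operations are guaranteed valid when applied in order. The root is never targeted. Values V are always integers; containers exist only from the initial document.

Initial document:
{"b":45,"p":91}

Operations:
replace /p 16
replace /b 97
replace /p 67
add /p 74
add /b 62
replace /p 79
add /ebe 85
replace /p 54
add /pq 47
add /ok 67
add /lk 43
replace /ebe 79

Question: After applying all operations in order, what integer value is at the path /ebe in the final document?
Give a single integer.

After op 1 (replace /p 16): {"b":45,"p":16}
After op 2 (replace /b 97): {"b":97,"p":16}
After op 3 (replace /p 67): {"b":97,"p":67}
After op 4 (add /p 74): {"b":97,"p":74}
After op 5 (add /b 62): {"b":62,"p":74}
After op 6 (replace /p 79): {"b":62,"p":79}
After op 7 (add /ebe 85): {"b":62,"ebe":85,"p":79}
After op 8 (replace /p 54): {"b":62,"ebe":85,"p":54}
After op 9 (add /pq 47): {"b":62,"ebe":85,"p":54,"pq":47}
After op 10 (add /ok 67): {"b":62,"ebe":85,"ok":67,"p":54,"pq":47}
After op 11 (add /lk 43): {"b":62,"ebe":85,"lk":43,"ok":67,"p":54,"pq":47}
After op 12 (replace /ebe 79): {"b":62,"ebe":79,"lk":43,"ok":67,"p":54,"pq":47}
Value at /ebe: 79

Answer: 79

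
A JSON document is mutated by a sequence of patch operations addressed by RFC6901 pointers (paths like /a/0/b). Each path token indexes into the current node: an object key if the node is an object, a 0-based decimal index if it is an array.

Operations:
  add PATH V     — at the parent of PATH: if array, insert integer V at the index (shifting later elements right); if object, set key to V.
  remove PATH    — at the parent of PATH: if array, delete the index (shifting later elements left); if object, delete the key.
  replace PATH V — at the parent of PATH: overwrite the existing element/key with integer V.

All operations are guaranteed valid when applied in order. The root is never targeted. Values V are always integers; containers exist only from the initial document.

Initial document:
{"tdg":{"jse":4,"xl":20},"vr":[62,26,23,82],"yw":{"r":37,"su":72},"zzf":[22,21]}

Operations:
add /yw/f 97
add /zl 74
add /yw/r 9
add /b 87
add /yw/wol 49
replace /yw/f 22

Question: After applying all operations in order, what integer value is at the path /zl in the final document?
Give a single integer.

After op 1 (add /yw/f 97): {"tdg":{"jse":4,"xl":20},"vr":[62,26,23,82],"yw":{"f":97,"r":37,"su":72},"zzf":[22,21]}
After op 2 (add /zl 74): {"tdg":{"jse":4,"xl":20},"vr":[62,26,23,82],"yw":{"f":97,"r":37,"su":72},"zl":74,"zzf":[22,21]}
After op 3 (add /yw/r 9): {"tdg":{"jse":4,"xl":20},"vr":[62,26,23,82],"yw":{"f":97,"r":9,"su":72},"zl":74,"zzf":[22,21]}
After op 4 (add /b 87): {"b":87,"tdg":{"jse":4,"xl":20},"vr":[62,26,23,82],"yw":{"f":97,"r":9,"su":72},"zl":74,"zzf":[22,21]}
After op 5 (add /yw/wol 49): {"b":87,"tdg":{"jse":4,"xl":20},"vr":[62,26,23,82],"yw":{"f":97,"r":9,"su":72,"wol":49},"zl":74,"zzf":[22,21]}
After op 6 (replace /yw/f 22): {"b":87,"tdg":{"jse":4,"xl":20},"vr":[62,26,23,82],"yw":{"f":22,"r":9,"su":72,"wol":49},"zl":74,"zzf":[22,21]}
Value at /zl: 74

Answer: 74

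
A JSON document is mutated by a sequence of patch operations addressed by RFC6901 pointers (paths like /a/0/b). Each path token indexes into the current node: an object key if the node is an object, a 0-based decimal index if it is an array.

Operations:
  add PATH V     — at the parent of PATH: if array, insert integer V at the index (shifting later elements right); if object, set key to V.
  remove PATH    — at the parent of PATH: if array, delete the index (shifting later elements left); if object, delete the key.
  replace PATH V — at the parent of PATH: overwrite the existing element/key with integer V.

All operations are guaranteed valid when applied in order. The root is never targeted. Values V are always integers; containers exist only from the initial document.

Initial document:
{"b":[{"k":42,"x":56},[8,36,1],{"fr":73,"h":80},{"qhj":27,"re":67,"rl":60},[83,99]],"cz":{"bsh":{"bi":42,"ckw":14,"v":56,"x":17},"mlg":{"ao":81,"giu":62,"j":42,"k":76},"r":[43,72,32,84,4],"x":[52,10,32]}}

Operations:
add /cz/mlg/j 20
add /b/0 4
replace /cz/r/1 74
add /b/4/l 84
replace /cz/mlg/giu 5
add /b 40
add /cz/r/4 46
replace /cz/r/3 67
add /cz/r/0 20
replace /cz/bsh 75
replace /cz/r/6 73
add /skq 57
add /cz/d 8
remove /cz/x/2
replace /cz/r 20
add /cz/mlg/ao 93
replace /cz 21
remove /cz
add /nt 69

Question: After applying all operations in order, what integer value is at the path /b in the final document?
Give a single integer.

Answer: 40

Derivation:
After op 1 (add /cz/mlg/j 20): {"b":[{"k":42,"x":56},[8,36,1],{"fr":73,"h":80},{"qhj":27,"re":67,"rl":60},[83,99]],"cz":{"bsh":{"bi":42,"ckw":14,"v":56,"x":17},"mlg":{"ao":81,"giu":62,"j":20,"k":76},"r":[43,72,32,84,4],"x":[52,10,32]}}
After op 2 (add /b/0 4): {"b":[4,{"k":42,"x":56},[8,36,1],{"fr":73,"h":80},{"qhj":27,"re":67,"rl":60},[83,99]],"cz":{"bsh":{"bi":42,"ckw":14,"v":56,"x":17},"mlg":{"ao":81,"giu":62,"j":20,"k":76},"r":[43,72,32,84,4],"x":[52,10,32]}}
After op 3 (replace /cz/r/1 74): {"b":[4,{"k":42,"x":56},[8,36,1],{"fr":73,"h":80},{"qhj":27,"re":67,"rl":60},[83,99]],"cz":{"bsh":{"bi":42,"ckw":14,"v":56,"x":17},"mlg":{"ao":81,"giu":62,"j":20,"k":76},"r":[43,74,32,84,4],"x":[52,10,32]}}
After op 4 (add /b/4/l 84): {"b":[4,{"k":42,"x":56},[8,36,1],{"fr":73,"h":80},{"l":84,"qhj":27,"re":67,"rl":60},[83,99]],"cz":{"bsh":{"bi":42,"ckw":14,"v":56,"x":17},"mlg":{"ao":81,"giu":62,"j":20,"k":76},"r":[43,74,32,84,4],"x":[52,10,32]}}
After op 5 (replace /cz/mlg/giu 5): {"b":[4,{"k":42,"x":56},[8,36,1],{"fr":73,"h":80},{"l":84,"qhj":27,"re":67,"rl":60},[83,99]],"cz":{"bsh":{"bi":42,"ckw":14,"v":56,"x":17},"mlg":{"ao":81,"giu":5,"j":20,"k":76},"r":[43,74,32,84,4],"x":[52,10,32]}}
After op 6 (add /b 40): {"b":40,"cz":{"bsh":{"bi":42,"ckw":14,"v":56,"x":17},"mlg":{"ao":81,"giu":5,"j":20,"k":76},"r":[43,74,32,84,4],"x":[52,10,32]}}
After op 7 (add /cz/r/4 46): {"b":40,"cz":{"bsh":{"bi":42,"ckw":14,"v":56,"x":17},"mlg":{"ao":81,"giu":5,"j":20,"k":76},"r":[43,74,32,84,46,4],"x":[52,10,32]}}
After op 8 (replace /cz/r/3 67): {"b":40,"cz":{"bsh":{"bi":42,"ckw":14,"v":56,"x":17},"mlg":{"ao":81,"giu":5,"j":20,"k":76},"r":[43,74,32,67,46,4],"x":[52,10,32]}}
After op 9 (add /cz/r/0 20): {"b":40,"cz":{"bsh":{"bi":42,"ckw":14,"v":56,"x":17},"mlg":{"ao":81,"giu":5,"j":20,"k":76},"r":[20,43,74,32,67,46,4],"x":[52,10,32]}}
After op 10 (replace /cz/bsh 75): {"b":40,"cz":{"bsh":75,"mlg":{"ao":81,"giu":5,"j":20,"k":76},"r":[20,43,74,32,67,46,4],"x":[52,10,32]}}
After op 11 (replace /cz/r/6 73): {"b":40,"cz":{"bsh":75,"mlg":{"ao":81,"giu":5,"j":20,"k":76},"r":[20,43,74,32,67,46,73],"x":[52,10,32]}}
After op 12 (add /skq 57): {"b":40,"cz":{"bsh":75,"mlg":{"ao":81,"giu":5,"j":20,"k":76},"r":[20,43,74,32,67,46,73],"x":[52,10,32]},"skq":57}
After op 13 (add /cz/d 8): {"b":40,"cz":{"bsh":75,"d":8,"mlg":{"ao":81,"giu":5,"j":20,"k":76},"r":[20,43,74,32,67,46,73],"x":[52,10,32]},"skq":57}
After op 14 (remove /cz/x/2): {"b":40,"cz":{"bsh":75,"d":8,"mlg":{"ao":81,"giu":5,"j":20,"k":76},"r":[20,43,74,32,67,46,73],"x":[52,10]},"skq":57}
After op 15 (replace /cz/r 20): {"b":40,"cz":{"bsh":75,"d":8,"mlg":{"ao":81,"giu":5,"j":20,"k":76},"r":20,"x":[52,10]},"skq":57}
After op 16 (add /cz/mlg/ao 93): {"b":40,"cz":{"bsh":75,"d":8,"mlg":{"ao":93,"giu":5,"j":20,"k":76},"r":20,"x":[52,10]},"skq":57}
After op 17 (replace /cz 21): {"b":40,"cz":21,"skq":57}
After op 18 (remove /cz): {"b":40,"skq":57}
After op 19 (add /nt 69): {"b":40,"nt":69,"skq":57}
Value at /b: 40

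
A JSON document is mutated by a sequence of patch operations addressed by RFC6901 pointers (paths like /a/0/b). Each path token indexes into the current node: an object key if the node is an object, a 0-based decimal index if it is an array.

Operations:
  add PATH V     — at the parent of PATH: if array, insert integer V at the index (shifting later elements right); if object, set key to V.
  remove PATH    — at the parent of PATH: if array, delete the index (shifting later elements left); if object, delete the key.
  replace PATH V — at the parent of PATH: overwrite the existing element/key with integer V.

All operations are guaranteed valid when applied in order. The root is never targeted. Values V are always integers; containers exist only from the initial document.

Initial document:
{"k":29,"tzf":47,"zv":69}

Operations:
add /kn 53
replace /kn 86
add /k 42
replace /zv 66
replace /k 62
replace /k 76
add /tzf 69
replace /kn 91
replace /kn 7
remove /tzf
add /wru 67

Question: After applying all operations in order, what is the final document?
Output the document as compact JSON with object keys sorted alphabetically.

After op 1 (add /kn 53): {"k":29,"kn":53,"tzf":47,"zv":69}
After op 2 (replace /kn 86): {"k":29,"kn":86,"tzf":47,"zv":69}
After op 3 (add /k 42): {"k":42,"kn":86,"tzf":47,"zv":69}
After op 4 (replace /zv 66): {"k":42,"kn":86,"tzf":47,"zv":66}
After op 5 (replace /k 62): {"k":62,"kn":86,"tzf":47,"zv":66}
After op 6 (replace /k 76): {"k":76,"kn":86,"tzf":47,"zv":66}
After op 7 (add /tzf 69): {"k":76,"kn":86,"tzf":69,"zv":66}
After op 8 (replace /kn 91): {"k":76,"kn":91,"tzf":69,"zv":66}
After op 9 (replace /kn 7): {"k":76,"kn":7,"tzf":69,"zv":66}
After op 10 (remove /tzf): {"k":76,"kn":7,"zv":66}
After op 11 (add /wru 67): {"k":76,"kn":7,"wru":67,"zv":66}

Answer: {"k":76,"kn":7,"wru":67,"zv":66}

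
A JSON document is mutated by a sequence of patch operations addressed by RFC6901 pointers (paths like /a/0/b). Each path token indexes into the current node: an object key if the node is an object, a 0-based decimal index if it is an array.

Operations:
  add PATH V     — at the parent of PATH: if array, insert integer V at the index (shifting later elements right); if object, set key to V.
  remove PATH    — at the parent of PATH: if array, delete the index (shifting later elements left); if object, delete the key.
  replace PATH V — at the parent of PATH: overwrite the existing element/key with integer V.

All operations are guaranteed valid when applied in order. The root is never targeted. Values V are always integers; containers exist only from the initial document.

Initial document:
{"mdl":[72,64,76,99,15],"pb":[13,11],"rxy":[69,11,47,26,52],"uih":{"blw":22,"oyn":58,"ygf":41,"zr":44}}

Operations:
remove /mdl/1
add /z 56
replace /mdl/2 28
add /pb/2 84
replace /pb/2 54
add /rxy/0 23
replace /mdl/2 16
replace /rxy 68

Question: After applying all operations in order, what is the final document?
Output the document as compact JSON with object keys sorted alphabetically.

Answer: {"mdl":[72,76,16,15],"pb":[13,11,54],"rxy":68,"uih":{"blw":22,"oyn":58,"ygf":41,"zr":44},"z":56}

Derivation:
After op 1 (remove /mdl/1): {"mdl":[72,76,99,15],"pb":[13,11],"rxy":[69,11,47,26,52],"uih":{"blw":22,"oyn":58,"ygf":41,"zr":44}}
After op 2 (add /z 56): {"mdl":[72,76,99,15],"pb":[13,11],"rxy":[69,11,47,26,52],"uih":{"blw":22,"oyn":58,"ygf":41,"zr":44},"z":56}
After op 3 (replace /mdl/2 28): {"mdl":[72,76,28,15],"pb":[13,11],"rxy":[69,11,47,26,52],"uih":{"blw":22,"oyn":58,"ygf":41,"zr":44},"z":56}
After op 4 (add /pb/2 84): {"mdl":[72,76,28,15],"pb":[13,11,84],"rxy":[69,11,47,26,52],"uih":{"blw":22,"oyn":58,"ygf":41,"zr":44},"z":56}
After op 5 (replace /pb/2 54): {"mdl":[72,76,28,15],"pb":[13,11,54],"rxy":[69,11,47,26,52],"uih":{"blw":22,"oyn":58,"ygf":41,"zr":44},"z":56}
After op 6 (add /rxy/0 23): {"mdl":[72,76,28,15],"pb":[13,11,54],"rxy":[23,69,11,47,26,52],"uih":{"blw":22,"oyn":58,"ygf":41,"zr":44},"z":56}
After op 7 (replace /mdl/2 16): {"mdl":[72,76,16,15],"pb":[13,11,54],"rxy":[23,69,11,47,26,52],"uih":{"blw":22,"oyn":58,"ygf":41,"zr":44},"z":56}
After op 8 (replace /rxy 68): {"mdl":[72,76,16,15],"pb":[13,11,54],"rxy":68,"uih":{"blw":22,"oyn":58,"ygf":41,"zr":44},"z":56}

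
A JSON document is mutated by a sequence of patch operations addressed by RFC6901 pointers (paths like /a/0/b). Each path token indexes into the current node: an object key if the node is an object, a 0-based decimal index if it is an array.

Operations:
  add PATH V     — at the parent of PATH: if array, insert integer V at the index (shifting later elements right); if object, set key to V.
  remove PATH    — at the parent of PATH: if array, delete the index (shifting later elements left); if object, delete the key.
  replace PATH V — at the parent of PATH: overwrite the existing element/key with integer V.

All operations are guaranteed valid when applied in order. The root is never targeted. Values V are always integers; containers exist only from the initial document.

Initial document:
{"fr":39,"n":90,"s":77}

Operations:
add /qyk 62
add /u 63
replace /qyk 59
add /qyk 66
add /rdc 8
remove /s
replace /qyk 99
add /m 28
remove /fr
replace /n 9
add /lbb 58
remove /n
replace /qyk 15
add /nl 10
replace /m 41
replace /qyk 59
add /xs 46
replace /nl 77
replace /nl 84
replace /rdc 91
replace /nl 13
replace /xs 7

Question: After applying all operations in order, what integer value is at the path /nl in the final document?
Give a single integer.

Answer: 13

Derivation:
After op 1 (add /qyk 62): {"fr":39,"n":90,"qyk":62,"s":77}
After op 2 (add /u 63): {"fr":39,"n":90,"qyk":62,"s":77,"u":63}
After op 3 (replace /qyk 59): {"fr":39,"n":90,"qyk":59,"s":77,"u":63}
After op 4 (add /qyk 66): {"fr":39,"n":90,"qyk":66,"s":77,"u":63}
After op 5 (add /rdc 8): {"fr":39,"n":90,"qyk":66,"rdc":8,"s":77,"u":63}
After op 6 (remove /s): {"fr":39,"n":90,"qyk":66,"rdc":8,"u":63}
After op 7 (replace /qyk 99): {"fr":39,"n":90,"qyk":99,"rdc":8,"u":63}
After op 8 (add /m 28): {"fr":39,"m":28,"n":90,"qyk":99,"rdc":8,"u":63}
After op 9 (remove /fr): {"m":28,"n":90,"qyk":99,"rdc":8,"u":63}
After op 10 (replace /n 9): {"m":28,"n":9,"qyk":99,"rdc":8,"u":63}
After op 11 (add /lbb 58): {"lbb":58,"m":28,"n":9,"qyk":99,"rdc":8,"u":63}
After op 12 (remove /n): {"lbb":58,"m":28,"qyk":99,"rdc":8,"u":63}
After op 13 (replace /qyk 15): {"lbb":58,"m":28,"qyk":15,"rdc":8,"u":63}
After op 14 (add /nl 10): {"lbb":58,"m":28,"nl":10,"qyk":15,"rdc":8,"u":63}
After op 15 (replace /m 41): {"lbb":58,"m":41,"nl":10,"qyk":15,"rdc":8,"u":63}
After op 16 (replace /qyk 59): {"lbb":58,"m":41,"nl":10,"qyk":59,"rdc":8,"u":63}
After op 17 (add /xs 46): {"lbb":58,"m":41,"nl":10,"qyk":59,"rdc":8,"u":63,"xs":46}
After op 18 (replace /nl 77): {"lbb":58,"m":41,"nl":77,"qyk":59,"rdc":8,"u":63,"xs":46}
After op 19 (replace /nl 84): {"lbb":58,"m":41,"nl":84,"qyk":59,"rdc":8,"u":63,"xs":46}
After op 20 (replace /rdc 91): {"lbb":58,"m":41,"nl":84,"qyk":59,"rdc":91,"u":63,"xs":46}
After op 21 (replace /nl 13): {"lbb":58,"m":41,"nl":13,"qyk":59,"rdc":91,"u":63,"xs":46}
After op 22 (replace /xs 7): {"lbb":58,"m":41,"nl":13,"qyk":59,"rdc":91,"u":63,"xs":7}
Value at /nl: 13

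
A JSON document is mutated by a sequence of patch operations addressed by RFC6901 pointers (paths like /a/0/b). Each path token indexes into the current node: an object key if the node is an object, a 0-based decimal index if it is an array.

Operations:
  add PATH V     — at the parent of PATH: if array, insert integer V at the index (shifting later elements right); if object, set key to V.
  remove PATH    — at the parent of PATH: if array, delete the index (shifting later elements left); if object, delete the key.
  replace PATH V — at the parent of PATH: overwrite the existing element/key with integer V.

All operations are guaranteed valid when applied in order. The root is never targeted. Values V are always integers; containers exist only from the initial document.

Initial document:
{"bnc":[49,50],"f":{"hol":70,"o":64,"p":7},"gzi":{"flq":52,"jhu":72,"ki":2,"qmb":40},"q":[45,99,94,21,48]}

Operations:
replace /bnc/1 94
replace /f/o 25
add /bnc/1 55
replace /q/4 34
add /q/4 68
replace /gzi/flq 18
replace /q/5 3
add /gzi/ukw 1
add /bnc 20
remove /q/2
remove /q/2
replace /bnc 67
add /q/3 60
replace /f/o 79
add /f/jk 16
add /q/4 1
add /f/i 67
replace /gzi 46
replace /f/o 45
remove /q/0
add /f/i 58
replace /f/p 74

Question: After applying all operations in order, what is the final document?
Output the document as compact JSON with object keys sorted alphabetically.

Answer: {"bnc":67,"f":{"hol":70,"i":58,"jk":16,"o":45,"p":74},"gzi":46,"q":[99,68,60,1,3]}

Derivation:
After op 1 (replace /bnc/1 94): {"bnc":[49,94],"f":{"hol":70,"o":64,"p":7},"gzi":{"flq":52,"jhu":72,"ki":2,"qmb":40},"q":[45,99,94,21,48]}
After op 2 (replace /f/o 25): {"bnc":[49,94],"f":{"hol":70,"o":25,"p":7},"gzi":{"flq":52,"jhu":72,"ki":2,"qmb":40},"q":[45,99,94,21,48]}
After op 3 (add /bnc/1 55): {"bnc":[49,55,94],"f":{"hol":70,"o":25,"p":7},"gzi":{"flq":52,"jhu":72,"ki":2,"qmb":40},"q":[45,99,94,21,48]}
After op 4 (replace /q/4 34): {"bnc":[49,55,94],"f":{"hol":70,"o":25,"p":7},"gzi":{"flq":52,"jhu":72,"ki":2,"qmb":40},"q":[45,99,94,21,34]}
After op 5 (add /q/4 68): {"bnc":[49,55,94],"f":{"hol":70,"o":25,"p":7},"gzi":{"flq":52,"jhu":72,"ki":2,"qmb":40},"q":[45,99,94,21,68,34]}
After op 6 (replace /gzi/flq 18): {"bnc":[49,55,94],"f":{"hol":70,"o":25,"p":7},"gzi":{"flq":18,"jhu":72,"ki":2,"qmb":40},"q":[45,99,94,21,68,34]}
After op 7 (replace /q/5 3): {"bnc":[49,55,94],"f":{"hol":70,"o":25,"p":7},"gzi":{"flq":18,"jhu":72,"ki":2,"qmb":40},"q":[45,99,94,21,68,3]}
After op 8 (add /gzi/ukw 1): {"bnc":[49,55,94],"f":{"hol":70,"o":25,"p":7},"gzi":{"flq":18,"jhu":72,"ki":2,"qmb":40,"ukw":1},"q":[45,99,94,21,68,3]}
After op 9 (add /bnc 20): {"bnc":20,"f":{"hol":70,"o":25,"p":7},"gzi":{"flq":18,"jhu":72,"ki":2,"qmb":40,"ukw":1},"q":[45,99,94,21,68,3]}
After op 10 (remove /q/2): {"bnc":20,"f":{"hol":70,"o":25,"p":7},"gzi":{"flq":18,"jhu":72,"ki":2,"qmb":40,"ukw":1},"q":[45,99,21,68,3]}
After op 11 (remove /q/2): {"bnc":20,"f":{"hol":70,"o":25,"p":7},"gzi":{"flq":18,"jhu":72,"ki":2,"qmb":40,"ukw":1},"q":[45,99,68,3]}
After op 12 (replace /bnc 67): {"bnc":67,"f":{"hol":70,"o":25,"p":7},"gzi":{"flq":18,"jhu":72,"ki":2,"qmb":40,"ukw":1},"q":[45,99,68,3]}
After op 13 (add /q/3 60): {"bnc":67,"f":{"hol":70,"o":25,"p":7},"gzi":{"flq":18,"jhu":72,"ki":2,"qmb":40,"ukw":1},"q":[45,99,68,60,3]}
After op 14 (replace /f/o 79): {"bnc":67,"f":{"hol":70,"o":79,"p":7},"gzi":{"flq":18,"jhu":72,"ki":2,"qmb":40,"ukw":1},"q":[45,99,68,60,3]}
After op 15 (add /f/jk 16): {"bnc":67,"f":{"hol":70,"jk":16,"o":79,"p":7},"gzi":{"flq":18,"jhu":72,"ki":2,"qmb":40,"ukw":1},"q":[45,99,68,60,3]}
After op 16 (add /q/4 1): {"bnc":67,"f":{"hol":70,"jk":16,"o":79,"p":7},"gzi":{"flq":18,"jhu":72,"ki":2,"qmb":40,"ukw":1},"q":[45,99,68,60,1,3]}
After op 17 (add /f/i 67): {"bnc":67,"f":{"hol":70,"i":67,"jk":16,"o":79,"p":7},"gzi":{"flq":18,"jhu":72,"ki":2,"qmb":40,"ukw":1},"q":[45,99,68,60,1,3]}
After op 18 (replace /gzi 46): {"bnc":67,"f":{"hol":70,"i":67,"jk":16,"o":79,"p":7},"gzi":46,"q":[45,99,68,60,1,3]}
After op 19 (replace /f/o 45): {"bnc":67,"f":{"hol":70,"i":67,"jk":16,"o":45,"p":7},"gzi":46,"q":[45,99,68,60,1,3]}
After op 20 (remove /q/0): {"bnc":67,"f":{"hol":70,"i":67,"jk":16,"o":45,"p":7},"gzi":46,"q":[99,68,60,1,3]}
After op 21 (add /f/i 58): {"bnc":67,"f":{"hol":70,"i":58,"jk":16,"o":45,"p":7},"gzi":46,"q":[99,68,60,1,3]}
After op 22 (replace /f/p 74): {"bnc":67,"f":{"hol":70,"i":58,"jk":16,"o":45,"p":74},"gzi":46,"q":[99,68,60,1,3]}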